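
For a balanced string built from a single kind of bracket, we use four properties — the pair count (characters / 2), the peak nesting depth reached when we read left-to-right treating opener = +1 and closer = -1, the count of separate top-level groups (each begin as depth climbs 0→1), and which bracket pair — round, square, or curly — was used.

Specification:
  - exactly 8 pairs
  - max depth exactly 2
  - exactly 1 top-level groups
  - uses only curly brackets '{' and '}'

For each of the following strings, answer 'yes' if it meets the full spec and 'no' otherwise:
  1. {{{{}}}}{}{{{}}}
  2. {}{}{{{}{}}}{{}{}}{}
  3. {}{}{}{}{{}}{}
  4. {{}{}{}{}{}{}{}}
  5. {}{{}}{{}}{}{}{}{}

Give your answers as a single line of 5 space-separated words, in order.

Answer: no no no yes no

Derivation:
String 1 '{{{{}}}}{}{{{}}}': depth seq [1 2 3 4 3 2 1 0 1 0 1 2 3 2 1 0]
  -> pairs=8 depth=4 groups=3 -> no
String 2 '{}{}{{{}{}}}{{}{}}{}': depth seq [1 0 1 0 1 2 3 2 3 2 1 0 1 2 1 2 1 0 1 0]
  -> pairs=10 depth=3 groups=5 -> no
String 3 '{}{}{}{}{{}}{}': depth seq [1 0 1 0 1 0 1 0 1 2 1 0 1 0]
  -> pairs=7 depth=2 groups=6 -> no
String 4 '{{}{}{}{}{}{}{}}': depth seq [1 2 1 2 1 2 1 2 1 2 1 2 1 2 1 0]
  -> pairs=8 depth=2 groups=1 -> yes
String 5 '{}{{}}{{}}{}{}{}{}': depth seq [1 0 1 2 1 0 1 2 1 0 1 0 1 0 1 0 1 0]
  -> pairs=9 depth=2 groups=7 -> no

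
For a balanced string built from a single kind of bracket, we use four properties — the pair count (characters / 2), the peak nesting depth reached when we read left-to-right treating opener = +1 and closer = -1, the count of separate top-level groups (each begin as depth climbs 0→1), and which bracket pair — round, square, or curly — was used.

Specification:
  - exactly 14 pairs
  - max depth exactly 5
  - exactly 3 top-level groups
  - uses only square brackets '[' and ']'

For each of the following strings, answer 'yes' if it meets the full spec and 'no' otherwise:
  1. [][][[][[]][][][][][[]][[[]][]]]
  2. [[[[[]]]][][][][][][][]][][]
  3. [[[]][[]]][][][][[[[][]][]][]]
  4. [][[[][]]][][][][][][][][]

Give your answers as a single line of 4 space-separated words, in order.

String 1 '[][][[][[]][][][][][[]][[[]][]]]': depth seq [1 0 1 0 1 2 1 2 3 2 1 2 1 2 1 2 1 2 1 2 3 2 1 2 3 4 3 2 3 2 1 0]
  -> pairs=16 depth=4 groups=3 -> no
String 2 '[[[[[]]]][][][][][][][]][][]': depth seq [1 2 3 4 5 4 3 2 1 2 1 2 1 2 1 2 1 2 1 2 1 2 1 0 1 0 1 0]
  -> pairs=14 depth=5 groups=3 -> yes
String 3 '[[[]][[]]][][][][[[[][]][]][]]': depth seq [1 2 3 2 1 2 3 2 1 0 1 0 1 0 1 0 1 2 3 4 3 4 3 2 3 2 1 2 1 0]
  -> pairs=15 depth=4 groups=5 -> no
String 4 '[][[[][]]][][][][][][][][]': depth seq [1 0 1 2 3 2 3 2 1 0 1 0 1 0 1 0 1 0 1 0 1 0 1 0 1 0]
  -> pairs=13 depth=3 groups=10 -> no

Answer: no yes no no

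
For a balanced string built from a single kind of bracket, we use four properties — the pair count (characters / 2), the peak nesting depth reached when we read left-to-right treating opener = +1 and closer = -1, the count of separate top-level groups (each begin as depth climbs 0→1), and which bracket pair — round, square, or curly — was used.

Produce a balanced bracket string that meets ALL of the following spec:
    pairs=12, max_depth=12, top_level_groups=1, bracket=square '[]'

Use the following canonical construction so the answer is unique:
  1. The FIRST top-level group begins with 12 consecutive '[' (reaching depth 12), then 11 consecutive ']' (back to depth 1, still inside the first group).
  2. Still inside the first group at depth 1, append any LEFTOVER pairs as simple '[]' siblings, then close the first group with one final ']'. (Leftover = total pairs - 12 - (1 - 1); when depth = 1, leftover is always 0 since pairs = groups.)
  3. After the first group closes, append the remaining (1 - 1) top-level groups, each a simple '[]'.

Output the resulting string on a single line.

Spec: pairs=12 depth=12 groups=1
Leftover pairs = 12 - 12 - (1-1) = 0
First group: deep chain of depth 12 + 0 sibling pairs
Remaining 0 groups: simple '[]' each

Answer: [[[[[[[[[[[[]]]]]]]]]]]]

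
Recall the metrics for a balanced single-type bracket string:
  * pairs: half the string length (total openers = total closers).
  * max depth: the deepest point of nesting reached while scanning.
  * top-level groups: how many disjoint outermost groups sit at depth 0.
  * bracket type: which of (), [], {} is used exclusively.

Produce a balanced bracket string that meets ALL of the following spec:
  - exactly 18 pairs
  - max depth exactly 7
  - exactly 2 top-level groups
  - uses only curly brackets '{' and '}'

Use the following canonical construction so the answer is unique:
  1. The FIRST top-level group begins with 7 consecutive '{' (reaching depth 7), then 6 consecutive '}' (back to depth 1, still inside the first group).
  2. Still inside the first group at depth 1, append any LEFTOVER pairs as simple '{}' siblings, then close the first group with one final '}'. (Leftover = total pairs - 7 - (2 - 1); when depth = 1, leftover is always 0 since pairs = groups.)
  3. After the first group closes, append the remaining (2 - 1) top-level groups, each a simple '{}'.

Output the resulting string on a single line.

Spec: pairs=18 depth=7 groups=2
Leftover pairs = 18 - 7 - (2-1) = 10
First group: deep chain of depth 7 + 10 sibling pairs
Remaining 1 groups: simple '{}' each

Answer: {{{{{{{}}}}}}{}{}{}{}{}{}{}{}{}{}}{}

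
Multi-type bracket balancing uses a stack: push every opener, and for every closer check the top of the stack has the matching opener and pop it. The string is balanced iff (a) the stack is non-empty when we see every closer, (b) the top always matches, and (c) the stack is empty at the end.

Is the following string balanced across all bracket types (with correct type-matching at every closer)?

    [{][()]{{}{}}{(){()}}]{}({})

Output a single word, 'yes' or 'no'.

pos 0: push '['; stack = [
pos 1: push '{'; stack = [{
pos 2: saw closer ']' but top of stack is '{' (expected '}') → INVALID
Verdict: type mismatch at position 2: ']' closes '{' → no

Answer: no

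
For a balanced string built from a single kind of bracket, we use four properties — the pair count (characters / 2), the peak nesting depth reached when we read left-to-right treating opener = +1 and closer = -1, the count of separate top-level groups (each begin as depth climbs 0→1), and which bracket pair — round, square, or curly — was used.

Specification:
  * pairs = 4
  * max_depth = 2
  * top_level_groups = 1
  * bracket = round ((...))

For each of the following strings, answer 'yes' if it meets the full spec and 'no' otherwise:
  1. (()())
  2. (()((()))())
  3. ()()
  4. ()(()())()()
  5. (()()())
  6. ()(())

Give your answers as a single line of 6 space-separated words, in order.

String 1 '(()())': depth seq [1 2 1 2 1 0]
  -> pairs=3 depth=2 groups=1 -> no
String 2 '(()((()))())': depth seq [1 2 1 2 3 4 3 2 1 2 1 0]
  -> pairs=6 depth=4 groups=1 -> no
String 3 '()()': depth seq [1 0 1 0]
  -> pairs=2 depth=1 groups=2 -> no
String 4 '()(()())()()': depth seq [1 0 1 2 1 2 1 0 1 0 1 0]
  -> pairs=6 depth=2 groups=4 -> no
String 5 '(()()())': depth seq [1 2 1 2 1 2 1 0]
  -> pairs=4 depth=2 groups=1 -> yes
String 6 '()(())': depth seq [1 0 1 2 1 0]
  -> pairs=3 depth=2 groups=2 -> no

Answer: no no no no yes no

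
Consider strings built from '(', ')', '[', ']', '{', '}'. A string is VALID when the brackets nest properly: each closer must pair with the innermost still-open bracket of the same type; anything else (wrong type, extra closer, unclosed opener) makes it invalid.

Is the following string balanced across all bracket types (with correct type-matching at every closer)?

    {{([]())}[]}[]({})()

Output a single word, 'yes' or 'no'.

Answer: yes

Derivation:
pos 0: push '{'; stack = {
pos 1: push '{'; stack = {{
pos 2: push '('; stack = {{(
pos 3: push '['; stack = {{([
pos 4: ']' matches '['; pop; stack = {{(
pos 5: push '('; stack = {{((
pos 6: ')' matches '('; pop; stack = {{(
pos 7: ')' matches '('; pop; stack = {{
pos 8: '}' matches '{'; pop; stack = {
pos 9: push '['; stack = {[
pos 10: ']' matches '['; pop; stack = {
pos 11: '}' matches '{'; pop; stack = (empty)
pos 12: push '['; stack = [
pos 13: ']' matches '['; pop; stack = (empty)
pos 14: push '('; stack = (
pos 15: push '{'; stack = ({
pos 16: '}' matches '{'; pop; stack = (
pos 17: ')' matches '('; pop; stack = (empty)
pos 18: push '('; stack = (
pos 19: ')' matches '('; pop; stack = (empty)
end: stack empty → VALID
Verdict: properly nested → yes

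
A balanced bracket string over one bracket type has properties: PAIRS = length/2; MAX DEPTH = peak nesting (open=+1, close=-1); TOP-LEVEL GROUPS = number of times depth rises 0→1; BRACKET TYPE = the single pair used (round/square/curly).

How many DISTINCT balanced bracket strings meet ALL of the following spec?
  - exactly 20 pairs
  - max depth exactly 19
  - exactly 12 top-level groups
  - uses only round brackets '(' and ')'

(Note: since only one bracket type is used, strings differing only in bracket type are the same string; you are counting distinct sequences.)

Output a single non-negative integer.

Answer: 0

Derivation:
Spec: pairs=20 depth=19 groups=12
Count(depth <= 19) = 1332045
Count(depth <= 18) = 1332045
Count(depth == 19) = 1332045 - 1332045 = 0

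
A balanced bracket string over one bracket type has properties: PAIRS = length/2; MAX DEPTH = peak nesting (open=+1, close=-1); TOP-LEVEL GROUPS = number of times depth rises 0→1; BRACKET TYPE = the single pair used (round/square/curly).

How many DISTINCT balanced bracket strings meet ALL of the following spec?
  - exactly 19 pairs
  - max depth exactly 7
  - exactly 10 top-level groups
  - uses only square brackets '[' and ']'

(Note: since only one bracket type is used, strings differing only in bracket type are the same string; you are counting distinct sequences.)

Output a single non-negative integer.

Answer: 19520

Derivation:
Spec: pairs=19 depth=7 groups=10
Count(depth <= 7) = 2463770
Count(depth <= 6) = 2444250
Count(depth == 7) = 2463770 - 2444250 = 19520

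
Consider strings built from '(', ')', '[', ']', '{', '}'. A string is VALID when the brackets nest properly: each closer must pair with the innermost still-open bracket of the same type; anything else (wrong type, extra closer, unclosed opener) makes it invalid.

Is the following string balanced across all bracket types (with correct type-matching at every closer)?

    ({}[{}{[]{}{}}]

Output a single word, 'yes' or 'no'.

Answer: no

Derivation:
pos 0: push '('; stack = (
pos 1: push '{'; stack = ({
pos 2: '}' matches '{'; pop; stack = (
pos 3: push '['; stack = ([
pos 4: push '{'; stack = ([{
pos 5: '}' matches '{'; pop; stack = ([
pos 6: push '{'; stack = ([{
pos 7: push '['; stack = ([{[
pos 8: ']' matches '['; pop; stack = ([{
pos 9: push '{'; stack = ([{{
pos 10: '}' matches '{'; pop; stack = ([{
pos 11: push '{'; stack = ([{{
pos 12: '}' matches '{'; pop; stack = ([{
pos 13: '}' matches '{'; pop; stack = ([
pos 14: ']' matches '['; pop; stack = (
end: stack still non-empty (() → INVALID
Verdict: unclosed openers at end: ( → no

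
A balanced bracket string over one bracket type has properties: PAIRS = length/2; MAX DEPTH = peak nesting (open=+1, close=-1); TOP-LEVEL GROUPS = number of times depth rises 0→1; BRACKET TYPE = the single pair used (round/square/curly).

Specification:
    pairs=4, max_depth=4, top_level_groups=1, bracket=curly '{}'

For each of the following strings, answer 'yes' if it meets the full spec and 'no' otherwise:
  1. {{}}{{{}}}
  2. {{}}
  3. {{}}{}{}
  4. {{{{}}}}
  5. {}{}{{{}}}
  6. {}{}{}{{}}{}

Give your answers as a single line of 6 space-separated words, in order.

Answer: no no no yes no no

Derivation:
String 1 '{{}}{{{}}}': depth seq [1 2 1 0 1 2 3 2 1 0]
  -> pairs=5 depth=3 groups=2 -> no
String 2 '{{}}': depth seq [1 2 1 0]
  -> pairs=2 depth=2 groups=1 -> no
String 3 '{{}}{}{}': depth seq [1 2 1 0 1 0 1 0]
  -> pairs=4 depth=2 groups=3 -> no
String 4 '{{{{}}}}': depth seq [1 2 3 4 3 2 1 0]
  -> pairs=4 depth=4 groups=1 -> yes
String 5 '{}{}{{{}}}': depth seq [1 0 1 0 1 2 3 2 1 0]
  -> pairs=5 depth=3 groups=3 -> no
String 6 '{}{}{}{{}}{}': depth seq [1 0 1 0 1 0 1 2 1 0 1 0]
  -> pairs=6 depth=2 groups=5 -> no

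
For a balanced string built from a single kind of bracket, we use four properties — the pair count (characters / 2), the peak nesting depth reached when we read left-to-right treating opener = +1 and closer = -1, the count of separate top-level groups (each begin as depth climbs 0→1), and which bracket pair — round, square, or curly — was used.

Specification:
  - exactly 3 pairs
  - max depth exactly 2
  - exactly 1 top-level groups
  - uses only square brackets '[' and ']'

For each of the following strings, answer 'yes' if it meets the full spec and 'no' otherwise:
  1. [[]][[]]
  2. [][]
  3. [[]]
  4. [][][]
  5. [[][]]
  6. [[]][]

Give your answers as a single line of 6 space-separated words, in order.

String 1 '[[]][[]]': depth seq [1 2 1 0 1 2 1 0]
  -> pairs=4 depth=2 groups=2 -> no
String 2 '[][]': depth seq [1 0 1 0]
  -> pairs=2 depth=1 groups=2 -> no
String 3 '[[]]': depth seq [1 2 1 0]
  -> pairs=2 depth=2 groups=1 -> no
String 4 '[][][]': depth seq [1 0 1 0 1 0]
  -> pairs=3 depth=1 groups=3 -> no
String 5 '[[][]]': depth seq [1 2 1 2 1 0]
  -> pairs=3 depth=2 groups=1 -> yes
String 6 '[[]][]': depth seq [1 2 1 0 1 0]
  -> pairs=3 depth=2 groups=2 -> no

Answer: no no no no yes no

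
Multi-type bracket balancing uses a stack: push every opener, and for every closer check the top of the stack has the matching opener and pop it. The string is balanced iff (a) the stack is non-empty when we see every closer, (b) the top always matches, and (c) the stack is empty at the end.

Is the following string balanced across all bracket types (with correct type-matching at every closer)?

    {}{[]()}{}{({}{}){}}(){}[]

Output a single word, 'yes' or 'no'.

Answer: yes

Derivation:
pos 0: push '{'; stack = {
pos 1: '}' matches '{'; pop; stack = (empty)
pos 2: push '{'; stack = {
pos 3: push '['; stack = {[
pos 4: ']' matches '['; pop; stack = {
pos 5: push '('; stack = {(
pos 6: ')' matches '('; pop; stack = {
pos 7: '}' matches '{'; pop; stack = (empty)
pos 8: push '{'; stack = {
pos 9: '}' matches '{'; pop; stack = (empty)
pos 10: push '{'; stack = {
pos 11: push '('; stack = {(
pos 12: push '{'; stack = {({
pos 13: '}' matches '{'; pop; stack = {(
pos 14: push '{'; stack = {({
pos 15: '}' matches '{'; pop; stack = {(
pos 16: ')' matches '('; pop; stack = {
pos 17: push '{'; stack = {{
pos 18: '}' matches '{'; pop; stack = {
pos 19: '}' matches '{'; pop; stack = (empty)
pos 20: push '('; stack = (
pos 21: ')' matches '('; pop; stack = (empty)
pos 22: push '{'; stack = {
pos 23: '}' matches '{'; pop; stack = (empty)
pos 24: push '['; stack = [
pos 25: ']' matches '['; pop; stack = (empty)
end: stack empty → VALID
Verdict: properly nested → yes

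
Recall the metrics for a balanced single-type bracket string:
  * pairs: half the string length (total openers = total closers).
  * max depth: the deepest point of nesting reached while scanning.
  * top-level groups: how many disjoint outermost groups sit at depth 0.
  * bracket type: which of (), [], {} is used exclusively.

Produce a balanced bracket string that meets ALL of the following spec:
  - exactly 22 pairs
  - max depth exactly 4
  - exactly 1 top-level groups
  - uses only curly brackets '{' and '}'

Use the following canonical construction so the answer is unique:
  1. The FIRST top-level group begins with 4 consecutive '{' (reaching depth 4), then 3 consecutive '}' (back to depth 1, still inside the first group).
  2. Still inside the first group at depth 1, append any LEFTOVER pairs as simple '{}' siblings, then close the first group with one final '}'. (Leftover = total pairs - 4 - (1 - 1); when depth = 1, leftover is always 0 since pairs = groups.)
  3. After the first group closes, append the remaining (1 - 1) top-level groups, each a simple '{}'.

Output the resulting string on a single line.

Spec: pairs=22 depth=4 groups=1
Leftover pairs = 22 - 4 - (1-1) = 18
First group: deep chain of depth 4 + 18 sibling pairs
Remaining 0 groups: simple '{}' each

Answer: {{{{}}}{}{}{}{}{}{}{}{}{}{}{}{}{}{}{}{}{}{}}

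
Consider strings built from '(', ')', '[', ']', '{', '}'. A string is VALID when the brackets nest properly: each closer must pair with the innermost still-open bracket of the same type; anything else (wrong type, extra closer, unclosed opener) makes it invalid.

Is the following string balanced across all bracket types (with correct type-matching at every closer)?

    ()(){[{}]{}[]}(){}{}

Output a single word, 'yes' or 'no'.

Answer: yes

Derivation:
pos 0: push '('; stack = (
pos 1: ')' matches '('; pop; stack = (empty)
pos 2: push '('; stack = (
pos 3: ')' matches '('; pop; stack = (empty)
pos 4: push '{'; stack = {
pos 5: push '['; stack = {[
pos 6: push '{'; stack = {[{
pos 7: '}' matches '{'; pop; stack = {[
pos 8: ']' matches '['; pop; stack = {
pos 9: push '{'; stack = {{
pos 10: '}' matches '{'; pop; stack = {
pos 11: push '['; stack = {[
pos 12: ']' matches '['; pop; stack = {
pos 13: '}' matches '{'; pop; stack = (empty)
pos 14: push '('; stack = (
pos 15: ')' matches '('; pop; stack = (empty)
pos 16: push '{'; stack = {
pos 17: '}' matches '{'; pop; stack = (empty)
pos 18: push '{'; stack = {
pos 19: '}' matches '{'; pop; stack = (empty)
end: stack empty → VALID
Verdict: properly nested → yes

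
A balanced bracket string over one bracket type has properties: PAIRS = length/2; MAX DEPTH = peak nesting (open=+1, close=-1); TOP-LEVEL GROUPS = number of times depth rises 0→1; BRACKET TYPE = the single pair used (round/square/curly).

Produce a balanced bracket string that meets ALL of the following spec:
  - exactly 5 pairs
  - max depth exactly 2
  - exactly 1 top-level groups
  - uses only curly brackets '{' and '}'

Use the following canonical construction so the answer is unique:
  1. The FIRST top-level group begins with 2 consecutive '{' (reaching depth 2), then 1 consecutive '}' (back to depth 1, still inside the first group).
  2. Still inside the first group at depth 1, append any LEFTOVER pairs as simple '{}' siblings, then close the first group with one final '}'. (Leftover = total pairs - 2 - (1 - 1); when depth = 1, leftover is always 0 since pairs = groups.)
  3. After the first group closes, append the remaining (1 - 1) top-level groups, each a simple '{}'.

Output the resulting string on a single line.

Spec: pairs=5 depth=2 groups=1
Leftover pairs = 5 - 2 - (1-1) = 3
First group: deep chain of depth 2 + 3 sibling pairs
Remaining 0 groups: simple '{}' each

Answer: {{}{}{}{}}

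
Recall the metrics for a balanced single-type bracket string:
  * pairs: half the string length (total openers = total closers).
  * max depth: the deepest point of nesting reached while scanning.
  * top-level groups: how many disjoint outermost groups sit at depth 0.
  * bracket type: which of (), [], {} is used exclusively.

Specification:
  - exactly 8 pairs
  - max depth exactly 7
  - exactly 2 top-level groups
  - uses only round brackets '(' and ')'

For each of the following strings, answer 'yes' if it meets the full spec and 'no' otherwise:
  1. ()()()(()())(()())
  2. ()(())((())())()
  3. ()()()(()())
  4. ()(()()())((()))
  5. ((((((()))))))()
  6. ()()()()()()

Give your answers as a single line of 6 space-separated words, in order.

String 1 '()()()(()())(()())': depth seq [1 0 1 0 1 0 1 2 1 2 1 0 1 2 1 2 1 0]
  -> pairs=9 depth=2 groups=5 -> no
String 2 '()(())((())())()': depth seq [1 0 1 2 1 0 1 2 3 2 1 2 1 0 1 0]
  -> pairs=8 depth=3 groups=4 -> no
String 3 '()()()(()())': depth seq [1 0 1 0 1 0 1 2 1 2 1 0]
  -> pairs=6 depth=2 groups=4 -> no
String 4 '()(()()())((()))': depth seq [1 0 1 2 1 2 1 2 1 0 1 2 3 2 1 0]
  -> pairs=8 depth=3 groups=3 -> no
String 5 '((((((()))))))()': depth seq [1 2 3 4 5 6 7 6 5 4 3 2 1 0 1 0]
  -> pairs=8 depth=7 groups=2 -> yes
String 6 '()()()()()()': depth seq [1 0 1 0 1 0 1 0 1 0 1 0]
  -> pairs=6 depth=1 groups=6 -> no

Answer: no no no no yes no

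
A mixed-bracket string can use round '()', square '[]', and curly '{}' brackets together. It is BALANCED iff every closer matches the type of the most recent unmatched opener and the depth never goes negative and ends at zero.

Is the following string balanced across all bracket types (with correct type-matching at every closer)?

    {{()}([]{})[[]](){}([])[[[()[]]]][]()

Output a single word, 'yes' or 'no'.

Answer: no

Derivation:
pos 0: push '{'; stack = {
pos 1: push '{'; stack = {{
pos 2: push '('; stack = {{(
pos 3: ')' matches '('; pop; stack = {{
pos 4: '}' matches '{'; pop; stack = {
pos 5: push '('; stack = {(
pos 6: push '['; stack = {([
pos 7: ']' matches '['; pop; stack = {(
pos 8: push '{'; stack = {({
pos 9: '}' matches '{'; pop; stack = {(
pos 10: ')' matches '('; pop; stack = {
pos 11: push '['; stack = {[
pos 12: push '['; stack = {[[
pos 13: ']' matches '['; pop; stack = {[
pos 14: ']' matches '['; pop; stack = {
pos 15: push '('; stack = {(
pos 16: ')' matches '('; pop; stack = {
pos 17: push '{'; stack = {{
pos 18: '}' matches '{'; pop; stack = {
pos 19: push '('; stack = {(
pos 20: push '['; stack = {([
pos 21: ']' matches '['; pop; stack = {(
pos 22: ')' matches '('; pop; stack = {
pos 23: push '['; stack = {[
pos 24: push '['; stack = {[[
pos 25: push '['; stack = {[[[
pos 26: push '('; stack = {[[[(
pos 27: ')' matches '('; pop; stack = {[[[
pos 28: push '['; stack = {[[[[
pos 29: ']' matches '['; pop; stack = {[[[
pos 30: ']' matches '['; pop; stack = {[[
pos 31: ']' matches '['; pop; stack = {[
pos 32: ']' matches '['; pop; stack = {
pos 33: push '['; stack = {[
pos 34: ']' matches '['; pop; stack = {
pos 35: push '('; stack = {(
pos 36: ')' matches '('; pop; stack = {
end: stack still non-empty ({) → INVALID
Verdict: unclosed openers at end: { → no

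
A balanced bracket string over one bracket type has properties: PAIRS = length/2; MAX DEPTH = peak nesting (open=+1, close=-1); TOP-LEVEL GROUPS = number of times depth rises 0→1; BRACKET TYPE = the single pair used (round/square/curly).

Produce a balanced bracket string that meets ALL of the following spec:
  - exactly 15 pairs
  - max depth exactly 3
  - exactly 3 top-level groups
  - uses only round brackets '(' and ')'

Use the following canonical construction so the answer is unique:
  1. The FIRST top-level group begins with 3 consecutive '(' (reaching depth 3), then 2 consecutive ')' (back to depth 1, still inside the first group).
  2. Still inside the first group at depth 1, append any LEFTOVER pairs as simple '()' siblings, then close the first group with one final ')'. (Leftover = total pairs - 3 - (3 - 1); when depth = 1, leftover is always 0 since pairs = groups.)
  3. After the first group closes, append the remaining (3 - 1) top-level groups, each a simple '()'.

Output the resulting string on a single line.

Answer: ((())()()()()()()()()()())()()

Derivation:
Spec: pairs=15 depth=3 groups=3
Leftover pairs = 15 - 3 - (3-1) = 10
First group: deep chain of depth 3 + 10 sibling pairs
Remaining 2 groups: simple '()' each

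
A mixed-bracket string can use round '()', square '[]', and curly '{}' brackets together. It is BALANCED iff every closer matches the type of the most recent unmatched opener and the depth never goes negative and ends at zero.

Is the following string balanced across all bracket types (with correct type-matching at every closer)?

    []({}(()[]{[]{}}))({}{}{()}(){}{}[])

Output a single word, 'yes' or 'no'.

pos 0: push '['; stack = [
pos 1: ']' matches '['; pop; stack = (empty)
pos 2: push '('; stack = (
pos 3: push '{'; stack = ({
pos 4: '}' matches '{'; pop; stack = (
pos 5: push '('; stack = ((
pos 6: push '('; stack = (((
pos 7: ')' matches '('; pop; stack = ((
pos 8: push '['; stack = (([
pos 9: ']' matches '['; pop; stack = ((
pos 10: push '{'; stack = (({
pos 11: push '['; stack = (({[
pos 12: ']' matches '['; pop; stack = (({
pos 13: push '{'; stack = (({{
pos 14: '}' matches '{'; pop; stack = (({
pos 15: '}' matches '{'; pop; stack = ((
pos 16: ')' matches '('; pop; stack = (
pos 17: ')' matches '('; pop; stack = (empty)
pos 18: push '('; stack = (
pos 19: push '{'; stack = ({
pos 20: '}' matches '{'; pop; stack = (
pos 21: push '{'; stack = ({
pos 22: '}' matches '{'; pop; stack = (
pos 23: push '{'; stack = ({
pos 24: push '('; stack = ({(
pos 25: ')' matches '('; pop; stack = ({
pos 26: '}' matches '{'; pop; stack = (
pos 27: push '('; stack = ((
pos 28: ')' matches '('; pop; stack = (
pos 29: push '{'; stack = ({
pos 30: '}' matches '{'; pop; stack = (
pos 31: push '{'; stack = ({
pos 32: '}' matches '{'; pop; stack = (
pos 33: push '['; stack = ([
pos 34: ']' matches '['; pop; stack = (
pos 35: ')' matches '('; pop; stack = (empty)
end: stack empty → VALID
Verdict: properly nested → yes

Answer: yes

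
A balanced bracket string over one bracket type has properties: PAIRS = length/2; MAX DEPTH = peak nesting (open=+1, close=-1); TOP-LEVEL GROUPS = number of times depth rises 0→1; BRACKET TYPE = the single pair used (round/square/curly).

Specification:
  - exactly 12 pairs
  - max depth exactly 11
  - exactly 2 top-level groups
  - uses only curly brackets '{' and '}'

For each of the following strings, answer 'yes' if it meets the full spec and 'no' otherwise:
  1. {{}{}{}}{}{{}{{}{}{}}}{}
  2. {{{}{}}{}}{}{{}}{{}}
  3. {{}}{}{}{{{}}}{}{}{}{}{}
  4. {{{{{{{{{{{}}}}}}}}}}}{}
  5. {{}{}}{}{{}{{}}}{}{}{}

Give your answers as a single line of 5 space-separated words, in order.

Answer: no no no yes no

Derivation:
String 1 '{{}{}{}}{}{{}{{}{}{}}}{}': depth seq [1 2 1 2 1 2 1 0 1 0 1 2 1 2 3 2 3 2 3 2 1 0 1 0]
  -> pairs=12 depth=3 groups=4 -> no
String 2 '{{{}{}}{}}{}{{}}{{}}': depth seq [1 2 3 2 3 2 1 2 1 0 1 0 1 2 1 0 1 2 1 0]
  -> pairs=10 depth=3 groups=4 -> no
String 3 '{{}}{}{}{{{}}}{}{}{}{}{}': depth seq [1 2 1 0 1 0 1 0 1 2 3 2 1 0 1 0 1 0 1 0 1 0 1 0]
  -> pairs=12 depth=3 groups=9 -> no
String 4 '{{{{{{{{{{{}}}}}}}}}}}{}': depth seq [1 2 3 4 5 6 7 8 9 10 11 10 9 8 7 6 5 4 3 2 1 0 1 0]
  -> pairs=12 depth=11 groups=2 -> yes
String 5 '{{}{}}{}{{}{{}}}{}{}{}': depth seq [1 2 1 2 1 0 1 0 1 2 1 2 3 2 1 0 1 0 1 0 1 0]
  -> pairs=11 depth=3 groups=6 -> no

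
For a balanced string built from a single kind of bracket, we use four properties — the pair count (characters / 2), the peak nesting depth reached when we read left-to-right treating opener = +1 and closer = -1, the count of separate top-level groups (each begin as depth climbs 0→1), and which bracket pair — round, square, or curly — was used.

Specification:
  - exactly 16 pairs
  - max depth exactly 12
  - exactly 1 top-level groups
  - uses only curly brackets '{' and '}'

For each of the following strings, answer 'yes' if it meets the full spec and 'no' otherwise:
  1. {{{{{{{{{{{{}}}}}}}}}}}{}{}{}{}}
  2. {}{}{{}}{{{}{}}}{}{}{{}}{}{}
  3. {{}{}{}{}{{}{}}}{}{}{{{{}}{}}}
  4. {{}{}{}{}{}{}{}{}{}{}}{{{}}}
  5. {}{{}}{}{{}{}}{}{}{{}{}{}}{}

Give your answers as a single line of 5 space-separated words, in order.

Answer: yes no no no no

Derivation:
String 1 '{{{{{{{{{{{{}}}}}}}}}}}{}{}{}{}}': depth seq [1 2 3 4 5 6 7 8 9 10 11 12 11 10 9 8 7 6 5 4 3 2 1 2 1 2 1 2 1 2 1 0]
  -> pairs=16 depth=12 groups=1 -> yes
String 2 '{}{}{{}}{{{}{}}}{}{}{{}}{}{}': depth seq [1 0 1 0 1 2 1 0 1 2 3 2 3 2 1 0 1 0 1 0 1 2 1 0 1 0 1 0]
  -> pairs=14 depth=3 groups=9 -> no
String 3 '{{}{}{}{}{{}{}}}{}{}{{{{}}{}}}': depth seq [1 2 1 2 1 2 1 2 1 2 3 2 3 2 1 0 1 0 1 0 1 2 3 4 3 2 3 2 1 0]
  -> pairs=15 depth=4 groups=4 -> no
String 4 '{{}{}{}{}{}{}{}{}{}{}}{{{}}}': depth seq [1 2 1 2 1 2 1 2 1 2 1 2 1 2 1 2 1 2 1 2 1 0 1 2 3 2 1 0]
  -> pairs=14 depth=3 groups=2 -> no
String 5 '{}{{}}{}{{}{}}{}{}{{}{}{}}{}': depth seq [1 0 1 2 1 0 1 0 1 2 1 2 1 0 1 0 1 0 1 2 1 2 1 2 1 0 1 0]
  -> pairs=14 depth=2 groups=8 -> no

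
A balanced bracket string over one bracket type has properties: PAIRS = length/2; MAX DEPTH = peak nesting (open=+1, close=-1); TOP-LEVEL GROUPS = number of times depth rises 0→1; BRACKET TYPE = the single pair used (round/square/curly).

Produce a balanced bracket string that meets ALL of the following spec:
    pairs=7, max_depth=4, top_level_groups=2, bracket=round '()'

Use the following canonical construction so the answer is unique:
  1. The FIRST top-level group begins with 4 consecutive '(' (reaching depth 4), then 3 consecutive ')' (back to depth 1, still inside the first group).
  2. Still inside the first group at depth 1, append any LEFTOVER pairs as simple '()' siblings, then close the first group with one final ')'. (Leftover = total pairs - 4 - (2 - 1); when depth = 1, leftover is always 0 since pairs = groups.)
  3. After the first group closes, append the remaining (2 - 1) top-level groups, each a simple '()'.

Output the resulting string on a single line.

Answer: (((()))()())()

Derivation:
Spec: pairs=7 depth=4 groups=2
Leftover pairs = 7 - 4 - (2-1) = 2
First group: deep chain of depth 4 + 2 sibling pairs
Remaining 1 groups: simple '()' each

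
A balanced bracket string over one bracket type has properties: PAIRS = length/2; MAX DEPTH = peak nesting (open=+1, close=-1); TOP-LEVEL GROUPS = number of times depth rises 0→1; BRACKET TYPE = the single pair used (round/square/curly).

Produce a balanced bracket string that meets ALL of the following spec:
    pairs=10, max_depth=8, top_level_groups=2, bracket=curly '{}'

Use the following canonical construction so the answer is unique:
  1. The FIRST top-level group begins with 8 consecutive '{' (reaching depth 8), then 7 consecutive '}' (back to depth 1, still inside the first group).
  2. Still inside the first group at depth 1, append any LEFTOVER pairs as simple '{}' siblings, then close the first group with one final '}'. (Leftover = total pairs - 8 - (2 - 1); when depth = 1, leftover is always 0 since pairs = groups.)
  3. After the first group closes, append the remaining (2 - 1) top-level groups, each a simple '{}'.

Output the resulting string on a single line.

Answer: {{{{{{{{}}}}}}}{}}{}

Derivation:
Spec: pairs=10 depth=8 groups=2
Leftover pairs = 10 - 8 - (2-1) = 1
First group: deep chain of depth 8 + 1 sibling pairs
Remaining 1 groups: simple '{}' each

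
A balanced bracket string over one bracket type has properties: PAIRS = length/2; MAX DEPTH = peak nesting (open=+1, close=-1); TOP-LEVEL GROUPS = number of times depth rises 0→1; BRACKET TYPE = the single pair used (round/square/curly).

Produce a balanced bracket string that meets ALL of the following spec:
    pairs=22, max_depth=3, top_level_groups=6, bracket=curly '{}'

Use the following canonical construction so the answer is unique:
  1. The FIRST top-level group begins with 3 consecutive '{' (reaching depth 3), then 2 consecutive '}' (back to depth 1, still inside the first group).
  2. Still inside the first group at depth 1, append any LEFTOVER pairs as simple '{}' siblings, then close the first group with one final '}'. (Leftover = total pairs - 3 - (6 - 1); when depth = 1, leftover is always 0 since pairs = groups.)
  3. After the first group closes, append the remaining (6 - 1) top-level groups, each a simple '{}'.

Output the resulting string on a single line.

Answer: {{{}}{}{}{}{}{}{}{}{}{}{}{}{}{}{}}{}{}{}{}{}

Derivation:
Spec: pairs=22 depth=3 groups=6
Leftover pairs = 22 - 3 - (6-1) = 14
First group: deep chain of depth 3 + 14 sibling pairs
Remaining 5 groups: simple '{}' each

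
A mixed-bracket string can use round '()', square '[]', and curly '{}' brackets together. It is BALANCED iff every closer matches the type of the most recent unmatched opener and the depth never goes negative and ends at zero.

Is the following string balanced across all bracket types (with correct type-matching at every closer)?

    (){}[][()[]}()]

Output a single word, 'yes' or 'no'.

Answer: no

Derivation:
pos 0: push '('; stack = (
pos 1: ')' matches '('; pop; stack = (empty)
pos 2: push '{'; stack = {
pos 3: '}' matches '{'; pop; stack = (empty)
pos 4: push '['; stack = [
pos 5: ']' matches '['; pop; stack = (empty)
pos 6: push '['; stack = [
pos 7: push '('; stack = [(
pos 8: ')' matches '('; pop; stack = [
pos 9: push '['; stack = [[
pos 10: ']' matches '['; pop; stack = [
pos 11: saw closer '}' but top of stack is '[' (expected ']') → INVALID
Verdict: type mismatch at position 11: '}' closes '[' → no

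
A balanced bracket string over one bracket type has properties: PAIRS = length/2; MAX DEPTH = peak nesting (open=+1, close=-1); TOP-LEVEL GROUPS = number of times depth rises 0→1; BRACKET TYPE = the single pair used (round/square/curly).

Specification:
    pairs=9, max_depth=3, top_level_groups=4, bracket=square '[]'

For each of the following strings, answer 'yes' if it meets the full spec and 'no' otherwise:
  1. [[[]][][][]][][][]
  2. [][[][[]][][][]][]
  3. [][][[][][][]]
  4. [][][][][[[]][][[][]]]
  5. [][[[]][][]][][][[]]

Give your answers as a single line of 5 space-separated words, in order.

String 1 '[[[]][][][]][][][]': depth seq [1 2 3 2 1 2 1 2 1 2 1 0 1 0 1 0 1 0]
  -> pairs=9 depth=3 groups=4 -> yes
String 2 '[][[][[]][][][]][]': depth seq [1 0 1 2 1 2 3 2 1 2 1 2 1 2 1 0 1 0]
  -> pairs=9 depth=3 groups=3 -> no
String 3 '[][][[][][][]]': depth seq [1 0 1 0 1 2 1 2 1 2 1 2 1 0]
  -> pairs=7 depth=2 groups=3 -> no
String 4 '[][][][][[[]][][[][]]]': depth seq [1 0 1 0 1 0 1 0 1 2 3 2 1 2 1 2 3 2 3 2 1 0]
  -> pairs=11 depth=3 groups=5 -> no
String 5 '[][[[]][][]][][][[]]': depth seq [1 0 1 2 3 2 1 2 1 2 1 0 1 0 1 0 1 2 1 0]
  -> pairs=10 depth=3 groups=5 -> no

Answer: yes no no no no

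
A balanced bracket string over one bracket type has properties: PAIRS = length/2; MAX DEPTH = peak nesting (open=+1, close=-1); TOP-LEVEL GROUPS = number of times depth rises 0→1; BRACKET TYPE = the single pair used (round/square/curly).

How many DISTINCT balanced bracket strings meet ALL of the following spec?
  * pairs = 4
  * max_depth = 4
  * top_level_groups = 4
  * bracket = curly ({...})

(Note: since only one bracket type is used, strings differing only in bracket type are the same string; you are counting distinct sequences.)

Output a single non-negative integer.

Spec: pairs=4 depth=4 groups=4
Count(depth <= 4) = 1
Count(depth <= 3) = 1
Count(depth == 4) = 1 - 1 = 0

Answer: 0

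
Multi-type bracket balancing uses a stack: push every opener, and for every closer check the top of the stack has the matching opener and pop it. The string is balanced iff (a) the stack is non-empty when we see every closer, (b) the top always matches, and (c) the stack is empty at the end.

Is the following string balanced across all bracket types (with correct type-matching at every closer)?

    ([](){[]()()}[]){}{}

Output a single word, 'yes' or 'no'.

pos 0: push '('; stack = (
pos 1: push '['; stack = ([
pos 2: ']' matches '['; pop; stack = (
pos 3: push '('; stack = ((
pos 4: ')' matches '('; pop; stack = (
pos 5: push '{'; stack = ({
pos 6: push '['; stack = ({[
pos 7: ']' matches '['; pop; stack = ({
pos 8: push '('; stack = ({(
pos 9: ')' matches '('; pop; stack = ({
pos 10: push '('; stack = ({(
pos 11: ')' matches '('; pop; stack = ({
pos 12: '}' matches '{'; pop; stack = (
pos 13: push '['; stack = ([
pos 14: ']' matches '['; pop; stack = (
pos 15: ')' matches '('; pop; stack = (empty)
pos 16: push '{'; stack = {
pos 17: '}' matches '{'; pop; stack = (empty)
pos 18: push '{'; stack = {
pos 19: '}' matches '{'; pop; stack = (empty)
end: stack empty → VALID
Verdict: properly nested → yes

Answer: yes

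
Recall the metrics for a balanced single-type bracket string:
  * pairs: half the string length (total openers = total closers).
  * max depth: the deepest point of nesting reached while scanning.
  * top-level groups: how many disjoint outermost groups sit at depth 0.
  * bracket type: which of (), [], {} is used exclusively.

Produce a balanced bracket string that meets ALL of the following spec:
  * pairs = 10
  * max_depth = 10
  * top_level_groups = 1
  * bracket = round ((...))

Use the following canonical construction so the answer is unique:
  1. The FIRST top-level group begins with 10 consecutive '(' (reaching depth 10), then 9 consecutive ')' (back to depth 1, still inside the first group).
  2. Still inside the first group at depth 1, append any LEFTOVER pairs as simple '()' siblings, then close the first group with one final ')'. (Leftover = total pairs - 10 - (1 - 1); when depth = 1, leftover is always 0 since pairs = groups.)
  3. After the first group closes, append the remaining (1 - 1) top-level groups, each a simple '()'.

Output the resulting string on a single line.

Spec: pairs=10 depth=10 groups=1
Leftover pairs = 10 - 10 - (1-1) = 0
First group: deep chain of depth 10 + 0 sibling pairs
Remaining 0 groups: simple '()' each

Answer: (((((((((())))))))))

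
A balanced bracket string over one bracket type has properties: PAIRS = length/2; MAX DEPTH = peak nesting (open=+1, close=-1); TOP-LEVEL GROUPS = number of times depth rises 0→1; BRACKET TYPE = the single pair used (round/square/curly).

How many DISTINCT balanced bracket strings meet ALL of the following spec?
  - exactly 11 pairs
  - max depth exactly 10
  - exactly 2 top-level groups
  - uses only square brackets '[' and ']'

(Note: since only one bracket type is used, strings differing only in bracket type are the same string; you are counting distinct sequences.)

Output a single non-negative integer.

Answer: 2

Derivation:
Spec: pairs=11 depth=10 groups=2
Count(depth <= 10) = 16796
Count(depth <= 9) = 16794
Count(depth == 10) = 16796 - 16794 = 2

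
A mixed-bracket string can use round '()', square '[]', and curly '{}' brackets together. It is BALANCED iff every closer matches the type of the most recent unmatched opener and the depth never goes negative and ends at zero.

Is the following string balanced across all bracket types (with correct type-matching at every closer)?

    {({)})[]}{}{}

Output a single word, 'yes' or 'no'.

pos 0: push '{'; stack = {
pos 1: push '('; stack = {(
pos 2: push '{'; stack = {({
pos 3: saw closer ')' but top of stack is '{' (expected '}') → INVALID
Verdict: type mismatch at position 3: ')' closes '{' → no

Answer: no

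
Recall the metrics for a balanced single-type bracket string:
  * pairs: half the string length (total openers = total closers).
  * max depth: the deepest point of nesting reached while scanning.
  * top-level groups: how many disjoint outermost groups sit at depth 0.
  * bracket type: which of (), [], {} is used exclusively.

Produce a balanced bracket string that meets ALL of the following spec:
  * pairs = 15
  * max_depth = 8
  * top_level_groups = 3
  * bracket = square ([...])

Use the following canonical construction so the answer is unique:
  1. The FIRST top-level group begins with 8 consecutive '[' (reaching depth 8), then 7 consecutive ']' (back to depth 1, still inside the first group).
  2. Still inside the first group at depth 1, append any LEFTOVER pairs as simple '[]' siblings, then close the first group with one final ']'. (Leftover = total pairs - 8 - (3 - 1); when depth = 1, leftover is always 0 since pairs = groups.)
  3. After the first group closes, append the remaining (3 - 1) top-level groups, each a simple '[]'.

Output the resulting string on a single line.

Spec: pairs=15 depth=8 groups=3
Leftover pairs = 15 - 8 - (3-1) = 5
First group: deep chain of depth 8 + 5 sibling pairs
Remaining 2 groups: simple '[]' each

Answer: [[[[[[[[]]]]]]][][][][][]][][]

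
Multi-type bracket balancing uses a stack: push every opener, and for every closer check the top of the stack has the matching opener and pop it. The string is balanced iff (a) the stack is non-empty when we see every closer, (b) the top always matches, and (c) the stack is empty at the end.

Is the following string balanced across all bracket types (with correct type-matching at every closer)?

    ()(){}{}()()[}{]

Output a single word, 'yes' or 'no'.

Answer: no

Derivation:
pos 0: push '('; stack = (
pos 1: ')' matches '('; pop; stack = (empty)
pos 2: push '('; stack = (
pos 3: ')' matches '('; pop; stack = (empty)
pos 4: push '{'; stack = {
pos 5: '}' matches '{'; pop; stack = (empty)
pos 6: push '{'; stack = {
pos 7: '}' matches '{'; pop; stack = (empty)
pos 8: push '('; stack = (
pos 9: ')' matches '('; pop; stack = (empty)
pos 10: push '('; stack = (
pos 11: ')' matches '('; pop; stack = (empty)
pos 12: push '['; stack = [
pos 13: saw closer '}' but top of stack is '[' (expected ']') → INVALID
Verdict: type mismatch at position 13: '}' closes '[' → no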